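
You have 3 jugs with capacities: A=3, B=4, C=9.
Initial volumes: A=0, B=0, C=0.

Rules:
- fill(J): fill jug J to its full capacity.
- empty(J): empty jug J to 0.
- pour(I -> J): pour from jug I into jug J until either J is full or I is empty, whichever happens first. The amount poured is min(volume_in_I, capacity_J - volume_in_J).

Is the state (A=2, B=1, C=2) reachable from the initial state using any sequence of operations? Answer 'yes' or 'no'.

Answer: no

Derivation:
BFS explored all 152 reachable states.
Reachable set includes: (0,0,0), (0,0,1), (0,0,2), (0,0,3), (0,0,4), (0,0,5), (0,0,6), (0,0,7), (0,0,8), (0,0,9), (0,1,0), (0,1,1) ...
Target (A=2, B=1, C=2) not in reachable set → no.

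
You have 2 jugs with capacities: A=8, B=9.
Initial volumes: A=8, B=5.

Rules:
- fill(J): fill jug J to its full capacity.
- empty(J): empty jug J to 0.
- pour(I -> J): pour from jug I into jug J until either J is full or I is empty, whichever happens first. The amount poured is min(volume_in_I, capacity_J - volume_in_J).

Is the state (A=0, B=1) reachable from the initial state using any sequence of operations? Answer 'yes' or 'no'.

BFS from (A=8, B=5):
  1. empty(A) -> (A=0 B=5)
  2. fill(B) -> (A=0 B=9)
  3. pour(B -> A) -> (A=8 B=1)
  4. empty(A) -> (A=0 B=1)
Target reached → yes.

Answer: yes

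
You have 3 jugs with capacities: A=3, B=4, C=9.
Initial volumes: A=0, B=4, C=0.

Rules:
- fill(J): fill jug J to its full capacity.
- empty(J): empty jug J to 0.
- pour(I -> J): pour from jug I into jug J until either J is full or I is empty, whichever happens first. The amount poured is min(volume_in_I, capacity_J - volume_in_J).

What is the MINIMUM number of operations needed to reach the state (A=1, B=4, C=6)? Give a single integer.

BFS from (A=0, B=4, C=0). One shortest path:
  1. fill(A) -> (A=3 B=4 C=0)
  2. pour(A -> C) -> (A=0 B=4 C=3)
  3. pour(B -> A) -> (A=3 B=1 C=3)
  4. pour(A -> C) -> (A=0 B=1 C=6)
  5. pour(B -> A) -> (A=1 B=0 C=6)
  6. fill(B) -> (A=1 B=4 C=6)
Reached target in 6 moves.

Answer: 6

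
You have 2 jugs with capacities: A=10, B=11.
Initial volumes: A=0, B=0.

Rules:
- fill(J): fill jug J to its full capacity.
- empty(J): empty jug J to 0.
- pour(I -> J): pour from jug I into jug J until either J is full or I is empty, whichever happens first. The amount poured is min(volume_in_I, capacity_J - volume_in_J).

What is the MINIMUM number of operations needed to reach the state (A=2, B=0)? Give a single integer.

BFS from (A=0, B=0). One shortest path:
  1. fill(B) -> (A=0 B=11)
  2. pour(B -> A) -> (A=10 B=1)
  3. empty(A) -> (A=0 B=1)
  4. pour(B -> A) -> (A=1 B=0)
  5. fill(B) -> (A=1 B=11)
  6. pour(B -> A) -> (A=10 B=2)
  7. empty(A) -> (A=0 B=2)
  8. pour(B -> A) -> (A=2 B=0)
Reached target in 8 moves.

Answer: 8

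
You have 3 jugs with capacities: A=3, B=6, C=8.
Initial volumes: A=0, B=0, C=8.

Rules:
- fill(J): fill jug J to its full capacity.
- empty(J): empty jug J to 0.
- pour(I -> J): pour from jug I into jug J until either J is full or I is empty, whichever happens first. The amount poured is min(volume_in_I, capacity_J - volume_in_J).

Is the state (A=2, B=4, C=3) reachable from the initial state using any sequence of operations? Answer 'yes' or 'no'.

Answer: no

Derivation:
BFS explored all 182 reachable states.
Reachable set includes: (0,0,0), (0,0,1), (0,0,2), (0,0,3), (0,0,4), (0,0,5), (0,0,6), (0,0,7), (0,0,8), (0,1,0), (0,1,1), (0,1,2) ...
Target (A=2, B=4, C=3) not in reachable set → no.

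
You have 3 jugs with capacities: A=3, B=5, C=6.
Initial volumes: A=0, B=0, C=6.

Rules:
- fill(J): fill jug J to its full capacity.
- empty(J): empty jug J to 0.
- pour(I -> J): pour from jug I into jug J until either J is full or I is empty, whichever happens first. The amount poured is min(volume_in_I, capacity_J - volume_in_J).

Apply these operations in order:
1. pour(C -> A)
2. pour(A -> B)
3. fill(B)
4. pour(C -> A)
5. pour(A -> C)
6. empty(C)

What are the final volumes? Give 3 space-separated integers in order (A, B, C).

Step 1: pour(C -> A) -> (A=3 B=0 C=3)
Step 2: pour(A -> B) -> (A=0 B=3 C=3)
Step 3: fill(B) -> (A=0 B=5 C=3)
Step 4: pour(C -> A) -> (A=3 B=5 C=0)
Step 5: pour(A -> C) -> (A=0 B=5 C=3)
Step 6: empty(C) -> (A=0 B=5 C=0)

Answer: 0 5 0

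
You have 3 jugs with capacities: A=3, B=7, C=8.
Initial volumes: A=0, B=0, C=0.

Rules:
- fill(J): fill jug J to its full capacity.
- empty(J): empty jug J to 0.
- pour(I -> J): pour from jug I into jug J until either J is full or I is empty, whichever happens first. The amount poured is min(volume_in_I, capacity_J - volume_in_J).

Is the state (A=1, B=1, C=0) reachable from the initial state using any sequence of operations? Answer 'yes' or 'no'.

Answer: yes

Derivation:
BFS from (A=0, B=0, C=0):
  1. fill(C) -> (A=0 B=0 C=8)
  2. pour(C -> B) -> (A=0 B=7 C=1)
  3. pour(B -> A) -> (A=3 B=4 C=1)
  4. empty(A) -> (A=0 B=4 C=1)
  5. pour(B -> A) -> (A=3 B=1 C=1)
  6. empty(A) -> (A=0 B=1 C=1)
  7. pour(C -> A) -> (A=1 B=1 C=0)
Target reached → yes.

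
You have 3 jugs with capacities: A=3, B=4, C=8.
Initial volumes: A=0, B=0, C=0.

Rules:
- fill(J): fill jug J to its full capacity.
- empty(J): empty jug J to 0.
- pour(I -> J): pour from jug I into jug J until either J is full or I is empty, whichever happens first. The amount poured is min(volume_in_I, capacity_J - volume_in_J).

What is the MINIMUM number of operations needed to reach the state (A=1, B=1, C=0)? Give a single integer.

Answer: 7

Derivation:
BFS from (A=0, B=0, C=0). One shortest path:
  1. fill(C) -> (A=0 B=0 C=8)
  2. pour(C -> A) -> (A=3 B=0 C=5)
  3. empty(A) -> (A=0 B=0 C=5)
  4. pour(C -> B) -> (A=0 B=4 C=1)
  5. pour(B -> A) -> (A=3 B=1 C=1)
  6. empty(A) -> (A=0 B=1 C=1)
  7. pour(C -> A) -> (A=1 B=1 C=0)
Reached target in 7 moves.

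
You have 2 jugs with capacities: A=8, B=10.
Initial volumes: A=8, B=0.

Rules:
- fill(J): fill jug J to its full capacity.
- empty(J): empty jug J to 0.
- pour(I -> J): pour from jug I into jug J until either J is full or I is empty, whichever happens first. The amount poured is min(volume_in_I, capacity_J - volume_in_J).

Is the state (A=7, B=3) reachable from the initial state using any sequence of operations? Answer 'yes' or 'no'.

Answer: no

Derivation:
BFS explored all 18 reachable states.
Reachable set includes: (0,0), (0,2), (0,4), (0,6), (0,8), (0,10), (2,0), (2,10), (4,0), (4,10), (6,0), (6,10) ...
Target (A=7, B=3) not in reachable set → no.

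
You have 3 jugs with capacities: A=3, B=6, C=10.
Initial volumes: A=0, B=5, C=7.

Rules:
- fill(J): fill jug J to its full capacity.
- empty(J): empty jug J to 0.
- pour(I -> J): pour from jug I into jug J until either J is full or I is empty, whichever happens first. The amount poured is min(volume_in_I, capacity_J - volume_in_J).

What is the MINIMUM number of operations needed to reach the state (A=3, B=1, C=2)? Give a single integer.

BFS from (A=0, B=5, C=7). One shortest path:
  1. pour(C -> A) -> (A=3 B=5 C=4)
  2. pour(A -> B) -> (A=2 B=6 C=4)
  3. empty(B) -> (A=2 B=0 C=4)
  4. pour(C -> B) -> (A=2 B=4 C=0)
  5. pour(A -> C) -> (A=0 B=4 C=2)
  6. pour(B -> A) -> (A=3 B=1 C=2)
Reached target in 6 moves.

Answer: 6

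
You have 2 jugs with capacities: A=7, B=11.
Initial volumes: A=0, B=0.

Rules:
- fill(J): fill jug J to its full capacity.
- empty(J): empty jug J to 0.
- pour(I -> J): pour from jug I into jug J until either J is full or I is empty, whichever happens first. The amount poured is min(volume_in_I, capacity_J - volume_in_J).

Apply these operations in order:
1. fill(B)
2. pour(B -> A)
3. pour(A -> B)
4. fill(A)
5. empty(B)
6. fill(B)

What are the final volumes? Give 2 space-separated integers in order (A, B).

Step 1: fill(B) -> (A=0 B=11)
Step 2: pour(B -> A) -> (A=7 B=4)
Step 3: pour(A -> B) -> (A=0 B=11)
Step 4: fill(A) -> (A=7 B=11)
Step 5: empty(B) -> (A=7 B=0)
Step 6: fill(B) -> (A=7 B=11)

Answer: 7 11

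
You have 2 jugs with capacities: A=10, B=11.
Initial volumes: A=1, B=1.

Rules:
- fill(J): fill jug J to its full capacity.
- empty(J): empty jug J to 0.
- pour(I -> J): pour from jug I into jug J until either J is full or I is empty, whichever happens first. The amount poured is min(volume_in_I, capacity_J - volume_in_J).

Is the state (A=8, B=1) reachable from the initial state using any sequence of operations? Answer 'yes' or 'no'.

BFS explored all 43 reachable states.
Reachable set includes: (0,0), (0,1), (0,2), (0,3), (0,4), (0,5), (0,6), (0,7), (0,8), (0,9), (0,10), (0,11) ...
Target (A=8, B=1) not in reachable set → no.

Answer: no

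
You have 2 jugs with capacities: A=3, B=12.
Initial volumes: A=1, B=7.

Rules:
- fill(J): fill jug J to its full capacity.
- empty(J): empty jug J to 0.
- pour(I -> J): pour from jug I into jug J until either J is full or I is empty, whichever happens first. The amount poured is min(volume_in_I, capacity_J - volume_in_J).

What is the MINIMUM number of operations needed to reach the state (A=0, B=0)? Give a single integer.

Answer: 2

Derivation:
BFS from (A=1, B=7). One shortest path:
  1. empty(A) -> (A=0 B=7)
  2. empty(B) -> (A=0 B=0)
Reached target in 2 moves.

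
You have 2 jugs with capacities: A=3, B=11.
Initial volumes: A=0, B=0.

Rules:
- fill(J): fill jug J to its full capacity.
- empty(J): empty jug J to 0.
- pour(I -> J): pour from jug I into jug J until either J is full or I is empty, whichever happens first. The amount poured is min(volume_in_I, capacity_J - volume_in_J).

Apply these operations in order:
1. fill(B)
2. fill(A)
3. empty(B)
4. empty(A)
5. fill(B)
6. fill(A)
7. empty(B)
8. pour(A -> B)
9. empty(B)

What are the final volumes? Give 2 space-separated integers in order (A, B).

Step 1: fill(B) -> (A=0 B=11)
Step 2: fill(A) -> (A=3 B=11)
Step 3: empty(B) -> (A=3 B=0)
Step 4: empty(A) -> (A=0 B=0)
Step 5: fill(B) -> (A=0 B=11)
Step 6: fill(A) -> (A=3 B=11)
Step 7: empty(B) -> (A=3 B=0)
Step 8: pour(A -> B) -> (A=0 B=3)
Step 9: empty(B) -> (A=0 B=0)

Answer: 0 0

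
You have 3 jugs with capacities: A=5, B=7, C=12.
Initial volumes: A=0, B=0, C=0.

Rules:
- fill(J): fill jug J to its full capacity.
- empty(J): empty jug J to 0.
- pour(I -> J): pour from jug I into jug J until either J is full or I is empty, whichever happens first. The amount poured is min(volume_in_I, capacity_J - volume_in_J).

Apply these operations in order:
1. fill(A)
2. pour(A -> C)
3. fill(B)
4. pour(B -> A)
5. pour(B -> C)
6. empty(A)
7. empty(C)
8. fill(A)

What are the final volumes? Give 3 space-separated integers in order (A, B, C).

Answer: 5 0 0

Derivation:
Step 1: fill(A) -> (A=5 B=0 C=0)
Step 2: pour(A -> C) -> (A=0 B=0 C=5)
Step 3: fill(B) -> (A=0 B=7 C=5)
Step 4: pour(B -> A) -> (A=5 B=2 C=5)
Step 5: pour(B -> C) -> (A=5 B=0 C=7)
Step 6: empty(A) -> (A=0 B=0 C=7)
Step 7: empty(C) -> (A=0 B=0 C=0)
Step 8: fill(A) -> (A=5 B=0 C=0)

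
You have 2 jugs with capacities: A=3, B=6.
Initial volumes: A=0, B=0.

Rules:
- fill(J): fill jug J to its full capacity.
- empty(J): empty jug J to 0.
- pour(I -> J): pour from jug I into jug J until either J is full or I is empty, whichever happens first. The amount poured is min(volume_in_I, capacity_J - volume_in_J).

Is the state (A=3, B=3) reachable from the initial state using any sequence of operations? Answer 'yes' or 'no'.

Answer: yes

Derivation:
BFS from (A=0, B=0):
  1. fill(B) -> (A=0 B=6)
  2. pour(B -> A) -> (A=3 B=3)
Target reached → yes.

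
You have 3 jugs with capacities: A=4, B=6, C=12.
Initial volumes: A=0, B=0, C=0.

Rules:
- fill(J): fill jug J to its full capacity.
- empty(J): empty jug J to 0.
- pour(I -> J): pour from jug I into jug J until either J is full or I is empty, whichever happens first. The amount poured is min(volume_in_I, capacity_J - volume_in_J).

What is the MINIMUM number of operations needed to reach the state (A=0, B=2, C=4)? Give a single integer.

BFS from (A=0, B=0, C=0). One shortest path:
  1. fill(B) -> (A=0 B=6 C=0)
  2. pour(B -> A) -> (A=4 B=2 C=0)
  3. pour(A -> C) -> (A=0 B=2 C=4)
Reached target in 3 moves.

Answer: 3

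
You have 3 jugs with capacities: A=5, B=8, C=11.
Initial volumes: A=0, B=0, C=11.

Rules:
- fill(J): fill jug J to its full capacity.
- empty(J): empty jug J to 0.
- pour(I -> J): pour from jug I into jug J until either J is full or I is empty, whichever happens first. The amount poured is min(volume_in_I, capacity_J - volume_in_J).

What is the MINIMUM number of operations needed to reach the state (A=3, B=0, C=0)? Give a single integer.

Answer: 3

Derivation:
BFS from (A=0, B=0, C=11). One shortest path:
  1. pour(C -> B) -> (A=0 B=8 C=3)
  2. empty(B) -> (A=0 B=0 C=3)
  3. pour(C -> A) -> (A=3 B=0 C=0)
Reached target in 3 moves.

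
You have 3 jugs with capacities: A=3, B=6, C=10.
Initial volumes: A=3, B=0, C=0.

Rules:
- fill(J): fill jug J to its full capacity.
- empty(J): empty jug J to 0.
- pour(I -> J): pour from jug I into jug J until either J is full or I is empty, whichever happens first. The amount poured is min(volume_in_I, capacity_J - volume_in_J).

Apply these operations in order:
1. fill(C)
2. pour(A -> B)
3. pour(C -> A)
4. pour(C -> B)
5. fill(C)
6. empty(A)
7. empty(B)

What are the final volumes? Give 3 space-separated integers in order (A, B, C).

Answer: 0 0 10

Derivation:
Step 1: fill(C) -> (A=3 B=0 C=10)
Step 2: pour(A -> B) -> (A=0 B=3 C=10)
Step 3: pour(C -> A) -> (A=3 B=3 C=7)
Step 4: pour(C -> B) -> (A=3 B=6 C=4)
Step 5: fill(C) -> (A=3 B=6 C=10)
Step 6: empty(A) -> (A=0 B=6 C=10)
Step 7: empty(B) -> (A=0 B=0 C=10)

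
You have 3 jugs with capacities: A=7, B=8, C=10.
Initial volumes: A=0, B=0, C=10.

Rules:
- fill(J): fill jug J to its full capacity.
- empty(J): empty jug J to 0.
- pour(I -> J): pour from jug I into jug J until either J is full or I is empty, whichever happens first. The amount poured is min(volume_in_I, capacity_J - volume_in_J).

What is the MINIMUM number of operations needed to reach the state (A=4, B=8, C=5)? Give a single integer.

BFS from (A=0, B=0, C=10). One shortest path:
  1. pour(C -> A) -> (A=7 B=0 C=3)
  2. pour(C -> B) -> (A=7 B=3 C=0)
  3. pour(A -> C) -> (A=0 B=3 C=7)
  4. fill(A) -> (A=7 B=3 C=7)
  5. pour(A -> C) -> (A=4 B=3 C=10)
  6. pour(C -> B) -> (A=4 B=8 C=5)
Reached target in 6 moves.

Answer: 6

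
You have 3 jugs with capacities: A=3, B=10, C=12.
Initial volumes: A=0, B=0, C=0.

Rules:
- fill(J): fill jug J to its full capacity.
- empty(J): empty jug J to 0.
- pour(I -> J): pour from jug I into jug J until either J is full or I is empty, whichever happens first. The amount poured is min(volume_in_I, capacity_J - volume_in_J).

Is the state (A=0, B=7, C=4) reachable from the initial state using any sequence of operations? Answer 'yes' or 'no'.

BFS from (A=0, B=0, C=0):
  1. fill(C) -> (A=0 B=0 C=12)
  2. pour(C -> B) -> (A=0 B=10 C=2)
  3. empty(B) -> (A=0 B=0 C=2)
  4. pour(C -> B) -> (A=0 B=2 C=0)
  5. fill(C) -> (A=0 B=2 C=12)
  6. pour(C -> B) -> (A=0 B=10 C=4)
  7. pour(B -> A) -> (A=3 B=7 C=4)
  8. empty(A) -> (A=0 B=7 C=4)
Target reached → yes.

Answer: yes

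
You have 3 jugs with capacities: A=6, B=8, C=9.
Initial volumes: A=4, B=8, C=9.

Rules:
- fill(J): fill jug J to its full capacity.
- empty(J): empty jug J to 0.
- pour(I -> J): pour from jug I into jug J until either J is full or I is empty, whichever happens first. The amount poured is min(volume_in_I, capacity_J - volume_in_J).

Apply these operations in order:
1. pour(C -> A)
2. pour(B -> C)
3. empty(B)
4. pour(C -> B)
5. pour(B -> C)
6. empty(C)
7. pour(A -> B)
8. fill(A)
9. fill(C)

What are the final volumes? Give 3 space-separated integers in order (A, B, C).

Answer: 6 6 9

Derivation:
Step 1: pour(C -> A) -> (A=6 B=8 C=7)
Step 2: pour(B -> C) -> (A=6 B=6 C=9)
Step 3: empty(B) -> (A=6 B=0 C=9)
Step 4: pour(C -> B) -> (A=6 B=8 C=1)
Step 5: pour(B -> C) -> (A=6 B=0 C=9)
Step 6: empty(C) -> (A=6 B=0 C=0)
Step 7: pour(A -> B) -> (A=0 B=6 C=0)
Step 8: fill(A) -> (A=6 B=6 C=0)
Step 9: fill(C) -> (A=6 B=6 C=9)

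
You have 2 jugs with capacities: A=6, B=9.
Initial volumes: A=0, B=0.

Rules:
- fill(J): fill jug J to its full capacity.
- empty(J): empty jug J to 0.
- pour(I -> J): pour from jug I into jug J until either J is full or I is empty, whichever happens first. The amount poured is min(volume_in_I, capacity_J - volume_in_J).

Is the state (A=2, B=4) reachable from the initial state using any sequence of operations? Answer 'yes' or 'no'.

Answer: no

Derivation:
BFS explored all 10 reachable states.
Reachable set includes: (0,0), (0,3), (0,6), (0,9), (3,0), (3,9), (6,0), (6,3), (6,6), (6,9)
Target (A=2, B=4) not in reachable set → no.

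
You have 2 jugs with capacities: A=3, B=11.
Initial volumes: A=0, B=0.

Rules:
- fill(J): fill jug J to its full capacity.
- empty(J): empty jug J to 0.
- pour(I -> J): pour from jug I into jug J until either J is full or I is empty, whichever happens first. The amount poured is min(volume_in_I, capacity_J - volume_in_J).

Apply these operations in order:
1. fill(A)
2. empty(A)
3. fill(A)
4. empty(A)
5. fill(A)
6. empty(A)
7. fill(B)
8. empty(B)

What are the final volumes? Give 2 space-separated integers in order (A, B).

Answer: 0 0

Derivation:
Step 1: fill(A) -> (A=3 B=0)
Step 2: empty(A) -> (A=0 B=0)
Step 3: fill(A) -> (A=3 B=0)
Step 4: empty(A) -> (A=0 B=0)
Step 5: fill(A) -> (A=3 B=0)
Step 6: empty(A) -> (A=0 B=0)
Step 7: fill(B) -> (A=0 B=11)
Step 8: empty(B) -> (A=0 B=0)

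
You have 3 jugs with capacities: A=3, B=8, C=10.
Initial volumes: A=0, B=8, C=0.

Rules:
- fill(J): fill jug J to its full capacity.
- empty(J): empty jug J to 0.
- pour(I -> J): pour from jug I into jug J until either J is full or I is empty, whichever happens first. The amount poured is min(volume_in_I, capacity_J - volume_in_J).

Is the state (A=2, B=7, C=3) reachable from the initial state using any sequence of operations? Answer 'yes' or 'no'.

Answer: no

Derivation:
BFS explored all 270 reachable states.
Reachable set includes: (0,0,0), (0,0,1), (0,0,2), (0,0,3), (0,0,4), (0,0,5), (0,0,6), (0,0,7), (0,0,8), (0,0,9), (0,0,10), (0,1,0) ...
Target (A=2, B=7, C=3) not in reachable set → no.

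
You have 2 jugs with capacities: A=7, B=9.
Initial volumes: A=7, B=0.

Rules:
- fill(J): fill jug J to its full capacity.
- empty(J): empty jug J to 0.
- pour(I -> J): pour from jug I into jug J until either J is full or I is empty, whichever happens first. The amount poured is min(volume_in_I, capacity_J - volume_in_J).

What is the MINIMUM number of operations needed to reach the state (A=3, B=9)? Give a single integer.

Answer: 7

Derivation:
BFS from (A=7, B=0). One shortest path:
  1. pour(A -> B) -> (A=0 B=7)
  2. fill(A) -> (A=7 B=7)
  3. pour(A -> B) -> (A=5 B=9)
  4. empty(B) -> (A=5 B=0)
  5. pour(A -> B) -> (A=0 B=5)
  6. fill(A) -> (A=7 B=5)
  7. pour(A -> B) -> (A=3 B=9)
Reached target in 7 moves.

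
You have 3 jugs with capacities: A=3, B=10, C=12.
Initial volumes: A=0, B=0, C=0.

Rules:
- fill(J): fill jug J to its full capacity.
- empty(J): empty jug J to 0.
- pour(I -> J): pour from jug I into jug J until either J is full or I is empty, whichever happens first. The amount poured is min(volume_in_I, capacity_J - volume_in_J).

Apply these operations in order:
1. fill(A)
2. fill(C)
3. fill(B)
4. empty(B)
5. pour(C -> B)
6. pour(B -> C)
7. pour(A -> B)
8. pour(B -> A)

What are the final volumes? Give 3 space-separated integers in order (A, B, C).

Answer: 3 0 12

Derivation:
Step 1: fill(A) -> (A=3 B=0 C=0)
Step 2: fill(C) -> (A=3 B=0 C=12)
Step 3: fill(B) -> (A=3 B=10 C=12)
Step 4: empty(B) -> (A=3 B=0 C=12)
Step 5: pour(C -> B) -> (A=3 B=10 C=2)
Step 6: pour(B -> C) -> (A=3 B=0 C=12)
Step 7: pour(A -> B) -> (A=0 B=3 C=12)
Step 8: pour(B -> A) -> (A=3 B=0 C=12)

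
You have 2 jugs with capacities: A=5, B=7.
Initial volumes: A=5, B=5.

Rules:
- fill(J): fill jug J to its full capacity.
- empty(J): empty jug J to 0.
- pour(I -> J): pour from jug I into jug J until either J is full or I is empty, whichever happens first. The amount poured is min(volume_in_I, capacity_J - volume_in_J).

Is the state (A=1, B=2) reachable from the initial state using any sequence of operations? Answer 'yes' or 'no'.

BFS explored all 24 reachable states.
Reachable set includes: (0,0), (0,1), (0,2), (0,3), (0,4), (0,5), (0,6), (0,7), (1,0), (1,7), (2,0), (2,7) ...
Target (A=1, B=2) not in reachable set → no.

Answer: no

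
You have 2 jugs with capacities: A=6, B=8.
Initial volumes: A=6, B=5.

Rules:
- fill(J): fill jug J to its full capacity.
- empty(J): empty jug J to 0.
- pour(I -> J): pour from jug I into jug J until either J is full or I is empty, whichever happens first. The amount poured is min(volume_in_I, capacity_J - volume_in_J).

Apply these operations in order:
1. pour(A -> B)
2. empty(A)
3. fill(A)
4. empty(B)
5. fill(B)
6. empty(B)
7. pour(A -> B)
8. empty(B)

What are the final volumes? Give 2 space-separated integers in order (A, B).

Step 1: pour(A -> B) -> (A=3 B=8)
Step 2: empty(A) -> (A=0 B=8)
Step 3: fill(A) -> (A=6 B=8)
Step 4: empty(B) -> (A=6 B=0)
Step 5: fill(B) -> (A=6 B=8)
Step 6: empty(B) -> (A=6 B=0)
Step 7: pour(A -> B) -> (A=0 B=6)
Step 8: empty(B) -> (A=0 B=0)

Answer: 0 0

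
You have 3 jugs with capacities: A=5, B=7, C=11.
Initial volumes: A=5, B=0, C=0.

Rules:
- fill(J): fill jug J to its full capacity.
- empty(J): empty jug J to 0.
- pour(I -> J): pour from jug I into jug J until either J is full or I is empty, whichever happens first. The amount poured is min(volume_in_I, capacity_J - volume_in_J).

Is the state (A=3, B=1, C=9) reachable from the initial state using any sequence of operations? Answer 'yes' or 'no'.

Answer: no

Derivation:
BFS explored all 336 reachable states.
Reachable set includes: (0,0,0), (0,0,1), (0,0,2), (0,0,3), (0,0,4), (0,0,5), (0,0,6), (0,0,7), (0,0,8), (0,0,9), (0,0,10), (0,0,11) ...
Target (A=3, B=1, C=9) not in reachable set → no.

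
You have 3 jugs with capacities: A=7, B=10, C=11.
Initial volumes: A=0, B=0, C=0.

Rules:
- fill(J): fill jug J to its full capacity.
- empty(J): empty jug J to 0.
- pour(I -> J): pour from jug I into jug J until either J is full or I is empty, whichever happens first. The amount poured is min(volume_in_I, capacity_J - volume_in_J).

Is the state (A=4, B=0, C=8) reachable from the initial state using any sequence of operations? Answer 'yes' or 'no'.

Answer: yes

Derivation:
BFS from (A=0, B=0, C=0):
  1. fill(C) -> (A=0 B=0 C=11)
  2. pour(C -> A) -> (A=7 B=0 C=4)
  3. pour(A -> B) -> (A=0 B=7 C=4)
  4. pour(C -> A) -> (A=4 B=7 C=0)
  5. fill(C) -> (A=4 B=7 C=11)
  6. pour(C -> B) -> (A=4 B=10 C=8)
  7. empty(B) -> (A=4 B=0 C=8)
Target reached → yes.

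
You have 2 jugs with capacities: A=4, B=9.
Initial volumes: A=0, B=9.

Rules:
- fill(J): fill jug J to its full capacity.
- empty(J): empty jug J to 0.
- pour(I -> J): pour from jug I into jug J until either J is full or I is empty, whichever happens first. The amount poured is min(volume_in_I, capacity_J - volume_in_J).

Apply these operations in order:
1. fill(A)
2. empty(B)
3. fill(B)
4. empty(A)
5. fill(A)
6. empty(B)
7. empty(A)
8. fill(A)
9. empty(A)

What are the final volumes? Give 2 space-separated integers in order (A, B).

Step 1: fill(A) -> (A=4 B=9)
Step 2: empty(B) -> (A=4 B=0)
Step 3: fill(B) -> (A=4 B=9)
Step 4: empty(A) -> (A=0 B=9)
Step 5: fill(A) -> (A=4 B=9)
Step 6: empty(B) -> (A=4 B=0)
Step 7: empty(A) -> (A=0 B=0)
Step 8: fill(A) -> (A=4 B=0)
Step 9: empty(A) -> (A=0 B=0)

Answer: 0 0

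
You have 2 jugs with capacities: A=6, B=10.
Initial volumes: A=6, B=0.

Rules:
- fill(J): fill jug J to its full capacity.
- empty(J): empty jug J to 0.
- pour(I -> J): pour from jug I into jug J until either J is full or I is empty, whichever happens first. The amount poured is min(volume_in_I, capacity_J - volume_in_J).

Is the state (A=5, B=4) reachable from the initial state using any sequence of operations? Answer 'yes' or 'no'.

Answer: no

Derivation:
BFS explored all 16 reachable states.
Reachable set includes: (0,0), (0,2), (0,4), (0,6), (0,8), (0,10), (2,0), (2,10), (4,0), (4,10), (6,0), (6,2) ...
Target (A=5, B=4) not in reachable set → no.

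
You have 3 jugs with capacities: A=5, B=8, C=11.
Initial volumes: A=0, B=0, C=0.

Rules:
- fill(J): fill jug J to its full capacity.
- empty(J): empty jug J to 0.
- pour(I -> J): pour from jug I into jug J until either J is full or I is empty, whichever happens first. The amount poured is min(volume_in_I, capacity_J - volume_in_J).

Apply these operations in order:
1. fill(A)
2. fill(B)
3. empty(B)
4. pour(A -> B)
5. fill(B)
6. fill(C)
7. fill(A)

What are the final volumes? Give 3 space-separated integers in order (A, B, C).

Answer: 5 8 11

Derivation:
Step 1: fill(A) -> (A=5 B=0 C=0)
Step 2: fill(B) -> (A=5 B=8 C=0)
Step 3: empty(B) -> (A=5 B=0 C=0)
Step 4: pour(A -> B) -> (A=0 B=5 C=0)
Step 5: fill(B) -> (A=0 B=8 C=0)
Step 6: fill(C) -> (A=0 B=8 C=11)
Step 7: fill(A) -> (A=5 B=8 C=11)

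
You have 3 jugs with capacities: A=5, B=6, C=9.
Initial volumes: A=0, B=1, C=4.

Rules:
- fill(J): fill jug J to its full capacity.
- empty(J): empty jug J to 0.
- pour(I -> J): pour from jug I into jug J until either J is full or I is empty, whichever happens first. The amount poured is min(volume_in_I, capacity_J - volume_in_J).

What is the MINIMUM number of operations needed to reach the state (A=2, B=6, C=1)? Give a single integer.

Answer: 8

Derivation:
BFS from (A=0, B=1, C=4). One shortest path:
  1. fill(A) -> (A=5 B=1 C=4)
  2. empty(B) -> (A=5 B=0 C=4)
  3. pour(C -> B) -> (A=5 B=4 C=0)
  4. pour(A -> B) -> (A=3 B=6 C=0)
  5. pour(B -> C) -> (A=3 B=0 C=6)
  6. pour(A -> B) -> (A=0 B=3 C=6)
  7. pour(C -> A) -> (A=5 B=3 C=1)
  8. pour(A -> B) -> (A=2 B=6 C=1)
Reached target in 8 moves.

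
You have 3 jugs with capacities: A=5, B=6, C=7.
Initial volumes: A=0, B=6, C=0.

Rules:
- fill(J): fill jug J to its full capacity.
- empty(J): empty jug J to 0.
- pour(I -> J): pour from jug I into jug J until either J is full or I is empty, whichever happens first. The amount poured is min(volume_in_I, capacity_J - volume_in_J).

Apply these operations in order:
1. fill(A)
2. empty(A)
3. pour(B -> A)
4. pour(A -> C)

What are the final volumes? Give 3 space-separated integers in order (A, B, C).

Step 1: fill(A) -> (A=5 B=6 C=0)
Step 2: empty(A) -> (A=0 B=6 C=0)
Step 3: pour(B -> A) -> (A=5 B=1 C=0)
Step 4: pour(A -> C) -> (A=0 B=1 C=5)

Answer: 0 1 5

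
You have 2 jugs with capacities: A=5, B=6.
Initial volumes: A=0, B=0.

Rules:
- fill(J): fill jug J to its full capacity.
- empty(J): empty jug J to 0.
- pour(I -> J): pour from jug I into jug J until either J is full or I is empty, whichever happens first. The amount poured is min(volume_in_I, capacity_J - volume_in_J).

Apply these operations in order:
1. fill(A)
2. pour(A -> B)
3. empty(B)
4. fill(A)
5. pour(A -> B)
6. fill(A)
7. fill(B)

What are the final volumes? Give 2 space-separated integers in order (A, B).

Answer: 5 6

Derivation:
Step 1: fill(A) -> (A=5 B=0)
Step 2: pour(A -> B) -> (A=0 B=5)
Step 3: empty(B) -> (A=0 B=0)
Step 4: fill(A) -> (A=5 B=0)
Step 5: pour(A -> B) -> (A=0 B=5)
Step 6: fill(A) -> (A=5 B=5)
Step 7: fill(B) -> (A=5 B=6)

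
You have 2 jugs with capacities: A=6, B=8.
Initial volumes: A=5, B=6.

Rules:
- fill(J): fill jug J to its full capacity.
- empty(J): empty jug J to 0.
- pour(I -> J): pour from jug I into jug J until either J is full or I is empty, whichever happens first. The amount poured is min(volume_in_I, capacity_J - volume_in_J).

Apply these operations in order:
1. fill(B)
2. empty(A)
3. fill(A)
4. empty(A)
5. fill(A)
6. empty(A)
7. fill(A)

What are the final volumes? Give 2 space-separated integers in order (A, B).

Step 1: fill(B) -> (A=5 B=8)
Step 2: empty(A) -> (A=0 B=8)
Step 3: fill(A) -> (A=6 B=8)
Step 4: empty(A) -> (A=0 B=8)
Step 5: fill(A) -> (A=6 B=8)
Step 6: empty(A) -> (A=0 B=8)
Step 7: fill(A) -> (A=6 B=8)

Answer: 6 8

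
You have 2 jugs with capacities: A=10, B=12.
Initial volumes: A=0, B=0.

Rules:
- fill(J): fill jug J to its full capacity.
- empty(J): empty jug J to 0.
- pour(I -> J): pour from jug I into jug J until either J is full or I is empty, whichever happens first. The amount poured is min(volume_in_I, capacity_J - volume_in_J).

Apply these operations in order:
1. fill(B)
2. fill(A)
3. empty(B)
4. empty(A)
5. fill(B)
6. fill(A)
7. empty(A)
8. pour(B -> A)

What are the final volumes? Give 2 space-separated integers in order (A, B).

Answer: 10 2

Derivation:
Step 1: fill(B) -> (A=0 B=12)
Step 2: fill(A) -> (A=10 B=12)
Step 3: empty(B) -> (A=10 B=0)
Step 4: empty(A) -> (A=0 B=0)
Step 5: fill(B) -> (A=0 B=12)
Step 6: fill(A) -> (A=10 B=12)
Step 7: empty(A) -> (A=0 B=12)
Step 8: pour(B -> A) -> (A=10 B=2)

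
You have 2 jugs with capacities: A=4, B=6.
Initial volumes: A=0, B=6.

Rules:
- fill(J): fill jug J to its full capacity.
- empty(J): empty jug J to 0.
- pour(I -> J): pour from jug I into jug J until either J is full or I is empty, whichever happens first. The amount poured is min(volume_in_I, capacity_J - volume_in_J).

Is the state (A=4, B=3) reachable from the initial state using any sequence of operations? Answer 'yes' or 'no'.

BFS explored all 10 reachable states.
Reachable set includes: (0,0), (0,2), (0,4), (0,6), (2,0), (2,6), (4,0), (4,2), (4,4), (4,6)
Target (A=4, B=3) not in reachable set → no.

Answer: no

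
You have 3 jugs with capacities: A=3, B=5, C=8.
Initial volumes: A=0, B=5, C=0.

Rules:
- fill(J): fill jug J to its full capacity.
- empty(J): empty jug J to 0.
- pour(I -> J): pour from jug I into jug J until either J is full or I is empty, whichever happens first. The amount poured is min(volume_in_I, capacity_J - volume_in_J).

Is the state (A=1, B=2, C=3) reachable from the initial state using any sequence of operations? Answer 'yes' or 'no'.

BFS explored all 160 reachable states.
Reachable set includes: (0,0,0), (0,0,1), (0,0,2), (0,0,3), (0,0,4), (0,0,5), (0,0,6), (0,0,7), (0,0,8), (0,1,0), (0,1,1), (0,1,2) ...
Target (A=1, B=2, C=3) not in reachable set → no.

Answer: no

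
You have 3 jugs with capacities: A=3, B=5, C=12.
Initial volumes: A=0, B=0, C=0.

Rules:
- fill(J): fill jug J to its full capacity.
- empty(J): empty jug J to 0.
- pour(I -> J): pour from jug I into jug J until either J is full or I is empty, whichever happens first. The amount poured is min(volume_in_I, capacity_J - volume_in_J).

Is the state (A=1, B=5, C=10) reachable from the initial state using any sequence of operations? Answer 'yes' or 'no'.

Answer: yes

Derivation:
BFS from (A=0, B=0, C=0):
  1. fill(A) -> (A=3 B=0 C=0)
  2. fill(B) -> (A=3 B=5 C=0)
  3. pour(B -> C) -> (A=3 B=0 C=5)
  4. fill(B) -> (A=3 B=5 C=5)
  5. pour(B -> C) -> (A=3 B=0 C=10)
  6. pour(A -> B) -> (A=0 B=3 C=10)
  7. fill(A) -> (A=3 B=3 C=10)
  8. pour(A -> B) -> (A=1 B=5 C=10)
Target reached → yes.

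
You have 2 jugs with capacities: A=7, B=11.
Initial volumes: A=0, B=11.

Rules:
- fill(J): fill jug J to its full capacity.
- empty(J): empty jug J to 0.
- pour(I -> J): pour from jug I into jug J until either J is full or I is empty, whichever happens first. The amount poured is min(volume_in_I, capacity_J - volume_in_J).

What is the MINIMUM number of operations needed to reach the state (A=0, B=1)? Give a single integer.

Answer: 8

Derivation:
BFS from (A=0, B=11). One shortest path:
  1. pour(B -> A) -> (A=7 B=4)
  2. empty(A) -> (A=0 B=4)
  3. pour(B -> A) -> (A=4 B=0)
  4. fill(B) -> (A=4 B=11)
  5. pour(B -> A) -> (A=7 B=8)
  6. empty(A) -> (A=0 B=8)
  7. pour(B -> A) -> (A=7 B=1)
  8. empty(A) -> (A=0 B=1)
Reached target in 8 moves.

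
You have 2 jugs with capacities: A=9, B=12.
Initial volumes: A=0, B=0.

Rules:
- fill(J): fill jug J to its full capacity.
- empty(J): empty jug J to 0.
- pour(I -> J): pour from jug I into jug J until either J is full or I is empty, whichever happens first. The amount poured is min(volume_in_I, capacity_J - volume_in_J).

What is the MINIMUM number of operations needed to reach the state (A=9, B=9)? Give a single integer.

BFS from (A=0, B=0). One shortest path:
  1. fill(A) -> (A=9 B=0)
  2. pour(A -> B) -> (A=0 B=9)
  3. fill(A) -> (A=9 B=9)
Reached target in 3 moves.

Answer: 3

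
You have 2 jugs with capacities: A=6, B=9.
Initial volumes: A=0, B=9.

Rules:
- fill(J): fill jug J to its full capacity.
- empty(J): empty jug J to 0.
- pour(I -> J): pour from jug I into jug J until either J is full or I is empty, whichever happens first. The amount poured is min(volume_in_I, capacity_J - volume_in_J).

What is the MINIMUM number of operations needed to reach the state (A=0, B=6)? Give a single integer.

Answer: 3

Derivation:
BFS from (A=0, B=9). One shortest path:
  1. fill(A) -> (A=6 B=9)
  2. empty(B) -> (A=6 B=0)
  3. pour(A -> B) -> (A=0 B=6)
Reached target in 3 moves.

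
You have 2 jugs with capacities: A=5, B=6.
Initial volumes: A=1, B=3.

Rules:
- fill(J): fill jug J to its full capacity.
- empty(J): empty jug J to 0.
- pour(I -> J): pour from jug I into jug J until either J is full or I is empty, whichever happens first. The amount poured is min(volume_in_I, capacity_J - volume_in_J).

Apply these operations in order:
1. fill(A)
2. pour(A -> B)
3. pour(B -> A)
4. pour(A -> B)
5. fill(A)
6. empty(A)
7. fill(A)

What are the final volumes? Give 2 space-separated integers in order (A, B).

Step 1: fill(A) -> (A=5 B=3)
Step 2: pour(A -> B) -> (A=2 B=6)
Step 3: pour(B -> A) -> (A=5 B=3)
Step 4: pour(A -> B) -> (A=2 B=6)
Step 5: fill(A) -> (A=5 B=6)
Step 6: empty(A) -> (A=0 B=6)
Step 7: fill(A) -> (A=5 B=6)

Answer: 5 6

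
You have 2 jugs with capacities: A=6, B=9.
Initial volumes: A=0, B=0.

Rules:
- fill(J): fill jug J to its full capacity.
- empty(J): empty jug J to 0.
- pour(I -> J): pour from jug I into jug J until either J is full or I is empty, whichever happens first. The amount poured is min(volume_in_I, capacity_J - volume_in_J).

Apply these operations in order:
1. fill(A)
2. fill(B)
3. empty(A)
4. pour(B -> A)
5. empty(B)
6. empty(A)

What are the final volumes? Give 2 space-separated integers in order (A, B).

Step 1: fill(A) -> (A=6 B=0)
Step 2: fill(B) -> (A=6 B=9)
Step 3: empty(A) -> (A=0 B=9)
Step 4: pour(B -> A) -> (A=6 B=3)
Step 5: empty(B) -> (A=6 B=0)
Step 6: empty(A) -> (A=0 B=0)

Answer: 0 0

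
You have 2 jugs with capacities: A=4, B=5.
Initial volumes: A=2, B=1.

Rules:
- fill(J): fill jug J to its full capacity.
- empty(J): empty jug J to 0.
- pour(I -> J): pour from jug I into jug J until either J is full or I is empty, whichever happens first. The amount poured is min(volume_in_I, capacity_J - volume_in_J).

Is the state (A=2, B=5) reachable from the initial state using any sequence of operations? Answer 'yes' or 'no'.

BFS from (A=2, B=1):
  1. fill(B) -> (A=2 B=5)
Target reached → yes.

Answer: yes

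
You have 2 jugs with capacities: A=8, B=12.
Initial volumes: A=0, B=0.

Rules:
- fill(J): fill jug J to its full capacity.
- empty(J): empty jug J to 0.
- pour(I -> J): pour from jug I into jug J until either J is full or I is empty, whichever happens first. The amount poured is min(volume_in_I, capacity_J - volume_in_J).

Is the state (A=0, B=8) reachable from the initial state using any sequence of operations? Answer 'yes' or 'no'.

Answer: yes

Derivation:
BFS from (A=0, B=0):
  1. fill(A) -> (A=8 B=0)
  2. pour(A -> B) -> (A=0 B=8)
Target reached → yes.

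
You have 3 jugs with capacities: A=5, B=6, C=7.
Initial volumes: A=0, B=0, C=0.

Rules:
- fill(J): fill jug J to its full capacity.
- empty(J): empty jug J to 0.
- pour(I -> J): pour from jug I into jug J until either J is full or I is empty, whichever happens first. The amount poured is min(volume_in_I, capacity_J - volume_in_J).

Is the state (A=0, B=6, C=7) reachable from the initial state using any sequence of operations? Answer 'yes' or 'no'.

Answer: yes

Derivation:
BFS from (A=0, B=0, C=0):
  1. fill(B) -> (A=0 B=6 C=0)
  2. fill(C) -> (A=0 B=6 C=7)
Target reached → yes.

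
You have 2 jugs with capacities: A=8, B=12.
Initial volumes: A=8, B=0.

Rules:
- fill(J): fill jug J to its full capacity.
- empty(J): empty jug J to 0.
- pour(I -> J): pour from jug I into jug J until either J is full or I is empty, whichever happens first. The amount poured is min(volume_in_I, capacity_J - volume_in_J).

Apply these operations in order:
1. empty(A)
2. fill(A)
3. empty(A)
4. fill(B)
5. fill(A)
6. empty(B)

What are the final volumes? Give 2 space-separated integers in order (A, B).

Answer: 8 0

Derivation:
Step 1: empty(A) -> (A=0 B=0)
Step 2: fill(A) -> (A=8 B=0)
Step 3: empty(A) -> (A=0 B=0)
Step 4: fill(B) -> (A=0 B=12)
Step 5: fill(A) -> (A=8 B=12)
Step 6: empty(B) -> (A=8 B=0)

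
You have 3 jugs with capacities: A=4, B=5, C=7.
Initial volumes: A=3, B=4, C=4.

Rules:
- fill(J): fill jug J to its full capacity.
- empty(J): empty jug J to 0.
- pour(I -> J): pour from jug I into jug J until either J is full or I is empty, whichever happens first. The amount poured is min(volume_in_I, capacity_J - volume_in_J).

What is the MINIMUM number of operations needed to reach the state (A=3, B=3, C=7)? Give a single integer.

Answer: 4

Derivation:
BFS from (A=3, B=4, C=4). One shortest path:
  1. pour(C -> B) -> (A=3 B=5 C=3)
  2. empty(B) -> (A=3 B=0 C=3)
  3. pour(C -> B) -> (A=3 B=3 C=0)
  4. fill(C) -> (A=3 B=3 C=7)
Reached target in 4 moves.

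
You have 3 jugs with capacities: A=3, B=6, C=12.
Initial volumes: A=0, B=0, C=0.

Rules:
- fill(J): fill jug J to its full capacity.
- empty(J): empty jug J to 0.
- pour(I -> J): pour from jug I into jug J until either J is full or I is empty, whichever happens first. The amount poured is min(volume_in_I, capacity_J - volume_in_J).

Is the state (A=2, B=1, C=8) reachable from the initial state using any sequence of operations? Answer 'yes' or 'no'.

Answer: no

Derivation:
BFS explored all 30 reachable states.
Reachable set includes: (0,0,0), (0,0,3), (0,0,6), (0,0,9), (0,0,12), (0,3,0), (0,3,3), (0,3,6), (0,3,9), (0,3,12), (0,6,0), (0,6,3) ...
Target (A=2, B=1, C=8) not in reachable set → no.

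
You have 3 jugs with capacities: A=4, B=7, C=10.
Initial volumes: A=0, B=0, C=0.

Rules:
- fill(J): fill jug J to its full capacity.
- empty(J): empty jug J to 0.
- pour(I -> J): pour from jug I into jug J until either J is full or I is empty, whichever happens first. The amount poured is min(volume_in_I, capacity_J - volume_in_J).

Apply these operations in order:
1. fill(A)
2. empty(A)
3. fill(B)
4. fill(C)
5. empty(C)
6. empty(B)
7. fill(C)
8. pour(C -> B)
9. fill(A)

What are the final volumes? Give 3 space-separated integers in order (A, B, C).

Step 1: fill(A) -> (A=4 B=0 C=0)
Step 2: empty(A) -> (A=0 B=0 C=0)
Step 3: fill(B) -> (A=0 B=7 C=0)
Step 4: fill(C) -> (A=0 B=7 C=10)
Step 5: empty(C) -> (A=0 B=7 C=0)
Step 6: empty(B) -> (A=0 B=0 C=0)
Step 7: fill(C) -> (A=0 B=0 C=10)
Step 8: pour(C -> B) -> (A=0 B=7 C=3)
Step 9: fill(A) -> (A=4 B=7 C=3)

Answer: 4 7 3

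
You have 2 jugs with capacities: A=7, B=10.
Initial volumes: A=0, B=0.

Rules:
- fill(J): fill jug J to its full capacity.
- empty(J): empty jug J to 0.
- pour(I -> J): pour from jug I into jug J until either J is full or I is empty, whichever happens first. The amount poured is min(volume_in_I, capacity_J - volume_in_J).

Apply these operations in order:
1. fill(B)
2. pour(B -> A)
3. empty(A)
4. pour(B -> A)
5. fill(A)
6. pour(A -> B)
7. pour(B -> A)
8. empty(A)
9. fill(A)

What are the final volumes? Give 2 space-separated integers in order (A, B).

Answer: 7 0

Derivation:
Step 1: fill(B) -> (A=0 B=10)
Step 2: pour(B -> A) -> (A=7 B=3)
Step 3: empty(A) -> (A=0 B=3)
Step 4: pour(B -> A) -> (A=3 B=0)
Step 5: fill(A) -> (A=7 B=0)
Step 6: pour(A -> B) -> (A=0 B=7)
Step 7: pour(B -> A) -> (A=7 B=0)
Step 8: empty(A) -> (A=0 B=0)
Step 9: fill(A) -> (A=7 B=0)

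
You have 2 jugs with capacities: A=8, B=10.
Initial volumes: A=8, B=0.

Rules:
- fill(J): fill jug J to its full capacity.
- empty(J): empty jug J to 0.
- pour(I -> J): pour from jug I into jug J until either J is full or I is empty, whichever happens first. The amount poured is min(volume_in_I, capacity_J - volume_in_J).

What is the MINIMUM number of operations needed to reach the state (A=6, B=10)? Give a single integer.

Answer: 3

Derivation:
BFS from (A=8, B=0). One shortest path:
  1. pour(A -> B) -> (A=0 B=8)
  2. fill(A) -> (A=8 B=8)
  3. pour(A -> B) -> (A=6 B=10)
Reached target in 3 moves.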